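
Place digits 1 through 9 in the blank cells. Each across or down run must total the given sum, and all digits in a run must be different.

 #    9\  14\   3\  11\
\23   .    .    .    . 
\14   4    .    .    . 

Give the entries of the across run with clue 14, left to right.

4, 5, 2, 3

3 in 2 cells must be {1,2}.
R1C1 = 9 − 4 = 5 completes the 9 down.
Nothing is forced directly, so branch on R1C3, whose candidates are 1 or 2. If R1C3 = 2: that forces R1C2 = 9, R1C4 = 7, R2C2 = 5, after which R2C3 would have to be in {2,3} for the 14 across but in {1} for the 3 down — contradiction. So R1C3 = 1.
R2C3 = 3 − 1 = 2 completes the 3 down.
Given what's placed, R2C2 must be 5 to fit the 14 across and 14 down.
R2C4 = 14 − 11 = 3 completes the 14 across.
R1C2 = 14 − 5 = 9 completes the 14 down.
R1C4 = 23 − 15 = 8 completes the 23 across.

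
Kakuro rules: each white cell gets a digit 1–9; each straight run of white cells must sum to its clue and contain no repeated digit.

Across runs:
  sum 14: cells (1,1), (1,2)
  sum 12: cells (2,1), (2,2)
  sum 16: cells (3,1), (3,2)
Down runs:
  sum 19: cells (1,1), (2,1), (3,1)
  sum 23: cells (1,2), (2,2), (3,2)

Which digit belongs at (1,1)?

8

16 in 2 cells must be {7,9}; 23 in 3 cells must be {6,8,9}.
The 16 across and the 23 down share only 9, so (3,2) = 9.
Given what's placed, (2,2) must be 8 to fit the 12 across and 23 down.
(3,1) = 16 − 9 = 7 completes the 16 across.
(1,2) = 23 − 17 = 6 completes the 23 down.
(2,1) = 12 − 8 = 4 completes the 12 across.
(1,1) = 14 − 6 = 8 completes the 14 across.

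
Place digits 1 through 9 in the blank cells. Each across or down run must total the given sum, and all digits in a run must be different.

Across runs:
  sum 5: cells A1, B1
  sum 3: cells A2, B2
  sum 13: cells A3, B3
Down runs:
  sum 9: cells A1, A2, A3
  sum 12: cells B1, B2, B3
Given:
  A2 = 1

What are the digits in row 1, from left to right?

3 in 2 cells must be {1,2}.
B2 = 3 − 1 = 2 completes the 3 across.
No cell is forced outright now. A1 can only be 2 or 3 (the digits allowed by both its 5 across and its 9 down). If A1 = 3: then B1 would have to be in {2} for the 5 across but in {1,3,4,6,7,9} for the 12 down — contradiction. So A1 = 2.
B1 = 5 − 2 = 3 completes the 5 across.
A3 = 9 − 3 = 6 completes the 9 down.
B3 = 13 − 6 = 7 completes the 13 across.

2 3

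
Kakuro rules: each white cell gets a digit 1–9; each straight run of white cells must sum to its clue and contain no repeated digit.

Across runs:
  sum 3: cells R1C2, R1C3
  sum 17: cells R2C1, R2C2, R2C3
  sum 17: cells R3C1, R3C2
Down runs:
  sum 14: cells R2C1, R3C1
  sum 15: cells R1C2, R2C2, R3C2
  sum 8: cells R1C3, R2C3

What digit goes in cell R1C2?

2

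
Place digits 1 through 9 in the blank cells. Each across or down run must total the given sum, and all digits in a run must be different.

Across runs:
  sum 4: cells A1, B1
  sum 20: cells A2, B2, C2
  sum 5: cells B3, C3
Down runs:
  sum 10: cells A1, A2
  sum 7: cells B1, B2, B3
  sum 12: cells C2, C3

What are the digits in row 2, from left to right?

7 4 9

4 in 2 cells must be {1,3}; 7 in 3 cells must be {1,2,4}.
The 4 across and the 7 down share only 1, so B1 = 1.
B2 = 4: the only remaining digit allowed by both the 20 across and the 7 down.
B3 = 7 − 5 = 2 completes the 7 down.
C3 = 5 − 2 = 3 completes the 5 across.
A1 = 4 − 1 = 3 completes the 4 across.
A2 = 10 − 3 = 7 completes the 10 down.
C2 = 20 − 11 = 9 completes the 20 across.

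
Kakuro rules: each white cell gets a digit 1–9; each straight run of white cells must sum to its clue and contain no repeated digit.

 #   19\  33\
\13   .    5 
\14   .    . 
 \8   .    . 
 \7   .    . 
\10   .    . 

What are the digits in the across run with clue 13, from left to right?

8, 5

R1C1 = 13 − 5 = 8 completes the 13 across.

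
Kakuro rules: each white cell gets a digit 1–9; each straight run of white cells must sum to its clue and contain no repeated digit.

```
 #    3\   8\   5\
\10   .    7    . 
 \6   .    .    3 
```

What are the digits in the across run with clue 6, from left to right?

6 in 3 cells must be {1,2,3}; 3 in 2 cells must be {1,2}.
R1C3 = 5 − 3 = 2 completes the 5 down.
R2C2 = 8 − 7 = 1 completes the 8 down.
R1C1 = 10 − 9 = 1 completes the 10 across.
R2C1 = 6 − 4 = 2 completes the 6 across.

2 1 3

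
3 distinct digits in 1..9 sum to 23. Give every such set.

3 distinct digits from 1–9 sum between 6 and 24.
Only one set works: {6,8,9}.

{6,8,9}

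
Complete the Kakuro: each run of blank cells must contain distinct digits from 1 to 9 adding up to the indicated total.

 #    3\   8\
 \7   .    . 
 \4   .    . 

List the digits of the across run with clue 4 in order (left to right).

1, 3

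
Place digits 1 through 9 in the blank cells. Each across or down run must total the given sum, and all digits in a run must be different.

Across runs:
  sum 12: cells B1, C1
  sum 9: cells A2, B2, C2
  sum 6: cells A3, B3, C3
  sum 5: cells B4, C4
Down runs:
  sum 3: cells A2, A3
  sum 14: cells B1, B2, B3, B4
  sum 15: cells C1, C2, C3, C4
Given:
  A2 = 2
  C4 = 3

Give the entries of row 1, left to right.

6 in 3 cells must be {1,2,3}; 3 in 2 cells must be {1,2}.
A3 = 3 − 2 = 1 completes the 3 down.
Given what's placed, C3 must be 2 to fit the 6 across and 15 down.
B4 = 5 − 3 = 2 completes the 5 across.
B3 = 6 − 3 = 3 completes the 6 across.
No cell is forced outright now. C1 can only be 4 or 9 (the digits allowed by both its 12 across and its 15 down). If C1 = 9: then B1 would have to be in {3} for the 12 across but in {1,4,5,8} for the 14 down — contradiction. So C1 = 4.
B1 = 12 − 4 = 8 completes the 12 across.

8 4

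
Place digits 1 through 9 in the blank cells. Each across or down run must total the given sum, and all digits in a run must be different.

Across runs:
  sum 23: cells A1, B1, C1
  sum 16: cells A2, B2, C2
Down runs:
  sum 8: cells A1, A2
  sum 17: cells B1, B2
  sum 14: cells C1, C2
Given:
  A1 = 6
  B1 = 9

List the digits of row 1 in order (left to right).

6 9 8

23 in 3 cells must be {6,8,9}; 17 in 2 cells must be {8,9}.
C1 = 23 − 15 = 8 completes the 23 across.
A2 = 8 − 6 = 2 completes the 8 down.
B2 = 17 − 9 = 8 completes the 17 down.
C2 = 16 − 10 = 6 completes the 16 across.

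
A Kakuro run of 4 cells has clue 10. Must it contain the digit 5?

The only way to make 10 from 4 distinct digits is {1,2,3,4}, which does not contain 5.

No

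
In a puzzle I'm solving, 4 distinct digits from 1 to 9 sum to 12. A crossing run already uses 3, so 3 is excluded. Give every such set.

4 distinct digits from 1–9 sum between 10 and 30.
Dropping sets that contain 3.
Only one set works: {1,2,4,5}.

{1,2,4,5}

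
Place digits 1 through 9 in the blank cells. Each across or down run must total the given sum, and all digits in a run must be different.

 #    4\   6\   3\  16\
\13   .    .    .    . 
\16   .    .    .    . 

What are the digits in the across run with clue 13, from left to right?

4 in 2 cells must be {1,3}; 3 in 2 cells must be {1,2}; 16 in 2 cells must be {7,9}.
Only 7 fits R1C4 under both its across sum 13 and down sum 16.
R2C4 = 16 − 7 = 9 completes the 16 down.
Given what's placed, R2C1 must be 1 to fit the 16 across and 4 down.
R2C3 = 2: the only remaining digit allowed by both the 16 across and the 3 down.
R1C1 = 4 − 1 = 3 completes the 4 down.
R1C3 = 3 − 2 = 1 completes the 3 down.
R2C2 = 16 − 12 = 4 completes the 16 across.
R1C2 = 13 − 11 = 2 completes the 13 across.

3 2 1 7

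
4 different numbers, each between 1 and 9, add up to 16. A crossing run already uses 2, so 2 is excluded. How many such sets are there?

4 distinct digits from 1–9 sum between 10 and 30.
Dropping sets that contain 2.
Enumerating: {1,3,4,8}, {1,3,5,7}, {1,4,5,6}.

3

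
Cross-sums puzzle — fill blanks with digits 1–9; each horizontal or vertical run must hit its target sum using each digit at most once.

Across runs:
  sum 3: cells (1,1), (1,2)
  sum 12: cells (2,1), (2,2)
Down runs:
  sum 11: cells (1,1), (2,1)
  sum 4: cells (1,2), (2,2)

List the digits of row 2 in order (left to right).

9 3

3 in 2 cells must be {1,2}; 4 in 2 cells must be {1,3}.
The 3 across and the 11 down share only 2, so (1,1) = 2.
(1,2) = 3 − 2 = 1 completes the 3 across.
(2,1) = 11 − 2 = 9 completes the 11 down.
(2,2) = 12 − 9 = 3 completes the 12 across.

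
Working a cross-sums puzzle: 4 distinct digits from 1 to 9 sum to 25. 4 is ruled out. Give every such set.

4 distinct digits from 1–9 sum between 10 and 30.
Dropping sets that contain 4.

{1,7,8,9}; {2,6,8,9}; {3,5,8,9}; {3,6,7,9}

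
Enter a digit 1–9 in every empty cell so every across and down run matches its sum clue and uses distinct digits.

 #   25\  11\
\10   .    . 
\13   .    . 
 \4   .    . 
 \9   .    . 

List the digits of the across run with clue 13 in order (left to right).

4 in 2 cells must be {1,3}; 11 in 4 cells must be {1,2,3,5}.
Only 5 fits R2C2 under both its across sum 13 and down sum 11.
R2C1 = 13 − 5 = 8 completes the 13 across.

8 5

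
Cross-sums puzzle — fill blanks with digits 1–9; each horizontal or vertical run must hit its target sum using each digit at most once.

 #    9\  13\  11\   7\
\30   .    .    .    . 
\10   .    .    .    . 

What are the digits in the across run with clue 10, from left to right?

2, 4, 3, 1

30 in 4 cells must be {6,7,8,9}; 10 in 4 cells must be {1,2,3,4}.
Only 6 fits R1C4 under both its across sum 30 and down sum 7.
The 10 across and the 13 down share only 4, so R2C2 = 4.
R2C4 = 7 − 6 = 1 completes the 7 down.
R1C2 = 13 − 4 = 9 completes the 13 down.
No cell is forced outright now. R2C1 can only be 2 or 3 (the digits allowed by both its 10 across and its 9 down). If R2C1 = 3: then R1C1 would have to be in {7,8} for the 30 across but in {6} for the 9 down — contradiction. So R2C1 = 2.
R1C1 = 9 − 2 = 7 completes the 9 down.
R1C3 = 30 − 22 = 8 completes the 30 across.
R2C3 = 10 − 7 = 3 completes the 10 across.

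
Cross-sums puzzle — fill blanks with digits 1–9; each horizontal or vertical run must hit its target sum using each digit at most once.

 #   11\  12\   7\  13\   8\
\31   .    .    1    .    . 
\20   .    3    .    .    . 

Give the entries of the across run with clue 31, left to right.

7, 9, 1, 8, 6

R1C2 = 12 − 3 = 9 completes the 12 down.
R2C3 = 7 − 1 = 6 completes the 7 down.
No cell is forced outright now. R1C5 can only be 6 or 7 (the digits allowed by both its 31 across and its 8 down). If R1C5 = 7: that forces R2C5 = 1, R2C4 = 8, after which R1C4 would have to be in {6,8} for the 31 across but in {5} for the 13 down — contradiction. So R1C5 = 6.
R2C5 = 8 − 6 = 2 completes the 8 down.
Nothing is forced directly, so branch on R1C1, whose candidates are 7 or 8. If R1C1 = 8: that forces R1C4 = 7, after which R2C1 would have to be in {1,4,5,8} for the 20 across but in {3} for the 11 down — contradiction. So R1C1 = 7.
R1C4 = 31 − 23 = 8 completes the 31 across.
R2C1 = 11 − 7 = 4 completes the 11 down.
R2C4 = 20 − 15 = 5 completes the 20 across.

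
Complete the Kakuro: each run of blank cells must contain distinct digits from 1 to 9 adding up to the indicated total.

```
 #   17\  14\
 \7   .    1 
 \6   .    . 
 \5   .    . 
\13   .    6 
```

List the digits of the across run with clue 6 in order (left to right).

1, 5

R1C1 = 7 − 1 = 6 completes the 7 across.
R4C1 = 13 − 6 = 7 completes the 13 across.
R2C1 = 1: the only remaining digit allowed by both the 6 across and the 17 down.
R2C2 = 6 − 1 = 5 completes the 6 across.
R3C1 = 17 − 14 = 3 completes the 17 down.
R3C2 = 5 − 3 = 2 completes the 5 across.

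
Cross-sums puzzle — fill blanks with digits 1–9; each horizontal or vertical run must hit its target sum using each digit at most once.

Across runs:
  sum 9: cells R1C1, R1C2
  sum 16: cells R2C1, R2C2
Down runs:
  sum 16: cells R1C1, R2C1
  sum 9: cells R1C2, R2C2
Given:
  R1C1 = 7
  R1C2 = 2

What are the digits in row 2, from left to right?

9 7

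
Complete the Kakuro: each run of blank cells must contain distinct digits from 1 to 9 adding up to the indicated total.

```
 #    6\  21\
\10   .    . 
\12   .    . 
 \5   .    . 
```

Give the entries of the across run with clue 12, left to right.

3 9

6 in 3 cells must be {1,2,3}.
The 12 across and the 6 down share only 3, so R2C1 = 3.
R2C2 = 12 − 3 = 9 completes the 12 across.
Given what's placed, R3C2 must be 4 to fit the 5 across and 21 down.
R1C2 = 21 − 13 = 8 completes the 21 down.
R3C1 = 5 − 4 = 1 completes the 5 across.
R1C1 = 10 − 8 = 2 completes the 10 across.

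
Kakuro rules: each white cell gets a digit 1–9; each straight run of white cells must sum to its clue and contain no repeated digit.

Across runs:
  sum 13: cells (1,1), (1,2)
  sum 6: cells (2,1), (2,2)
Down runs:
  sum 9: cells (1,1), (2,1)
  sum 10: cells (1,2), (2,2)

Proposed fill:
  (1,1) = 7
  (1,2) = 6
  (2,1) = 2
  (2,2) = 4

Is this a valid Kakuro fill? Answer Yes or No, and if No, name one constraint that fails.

Yes

Across: 7+6=13; 2+4=6. Down: 7+2=9; 6+4=10. No digit repeats within any run.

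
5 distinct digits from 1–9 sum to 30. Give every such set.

{1,5,7,8,9}; {2,4,7,8,9}; {2,5,6,8,9}; {3,4,6,8,9}; {3,5,6,7,9}; {4,5,6,7,8}

5 distinct digits from 1–9 sum between 15 and 35.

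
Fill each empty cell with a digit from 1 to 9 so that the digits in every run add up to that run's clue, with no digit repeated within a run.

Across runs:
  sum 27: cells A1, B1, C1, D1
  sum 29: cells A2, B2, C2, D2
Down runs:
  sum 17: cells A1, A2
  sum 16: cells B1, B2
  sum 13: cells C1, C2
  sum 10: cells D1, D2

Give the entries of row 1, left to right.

9 7 8 3

29 in 4 cells must be {5,7,8,9}; 17 in 2 cells must be {8,9}; 16 in 2 cells must be {7,9}.
Nothing is forced directly, so branch on A1, whose candidates are 8 or 9. If A1 = 8: that forces A2 = 9, B2 = 7, D2 = 8, B1 = 9, after which D1 would have to be in {3,4,6,7} for the 27 across but in {2} for the 10 down — contradiction. So A1 = 9.
Given what's placed, B1 must be 7 to fit the 27 across and 16 down.
A2 = 17 − 9 = 8 completes the 17 down.
B2 = 16 − 7 = 9 completes the 16 down.
D2 = 7: the only remaining digit allowed by both the 29 across and the 10 down.
D1 = 10 − 7 = 3 completes the 10 down.
C2 = 29 − 24 = 5 completes the 29 across.
C1 = 27 − 19 = 8 completes the 27 across.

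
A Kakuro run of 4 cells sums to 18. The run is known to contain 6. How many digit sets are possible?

5

4 distinct digits from 1–9 sum between 10 and 30.
Keeping only sets containing 6.
Enumerating: {1,2,6,9}, {1,3,6,8}, {1,4,6,7}, {2,3,6,7}, {3,4,5,6}.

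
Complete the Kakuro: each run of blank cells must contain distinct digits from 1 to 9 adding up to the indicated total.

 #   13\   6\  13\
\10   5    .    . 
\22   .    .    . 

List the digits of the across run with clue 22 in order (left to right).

Given what's placed, R1C3 must be 4 to fit the 10 across and 13 down.
R2C1 = 13 − 5 = 8 completes the 13 down.
Given what's placed, R2C2 must be 5 to fit the 22 across and 6 down.
R2C3 = 22 − 13 = 9 completes the 22 across.
R1C2 = 10 − 9 = 1 completes the 10 across.

8 5 9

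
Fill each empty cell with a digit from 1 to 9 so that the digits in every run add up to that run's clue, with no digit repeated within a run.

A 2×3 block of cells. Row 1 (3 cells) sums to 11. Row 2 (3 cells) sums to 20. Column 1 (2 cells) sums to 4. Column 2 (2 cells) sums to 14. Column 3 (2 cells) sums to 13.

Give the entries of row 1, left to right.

1, 6, 4

4 in 2 cells must be {1,3}.
The 20 across and the 4 down share only 3, so (2,1) = 3.
(1,1) = 4 − 3 = 1 completes the 4 down.
Nothing is forced directly, so branch on (1,2), whose candidates are 6 or 8. If (1,2) = 8: then (1,3) would have to be in {2} for the 11 across but in {4,5,6,7,8,9} for the 13 down — contradiction. So (1,2) = 6.
(1,3) = 11 − 7 = 4 completes the 11 across.
(2,2) = 14 − 6 = 8 completes the 14 down.
(2,3) = 20 − 11 = 9 completes the 20 across.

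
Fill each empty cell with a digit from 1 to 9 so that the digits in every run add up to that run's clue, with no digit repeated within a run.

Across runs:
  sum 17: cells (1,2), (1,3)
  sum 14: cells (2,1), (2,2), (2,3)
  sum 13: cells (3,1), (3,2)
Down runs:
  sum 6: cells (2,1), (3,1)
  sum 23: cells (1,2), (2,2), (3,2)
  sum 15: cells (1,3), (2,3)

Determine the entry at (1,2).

9

17 in 2 cells must be {8,9}; 23 in 3 cells must be {6,8,9}.
Nothing is forced directly, so branch on (1,2), whose candidates are 8 or 9. If (1,2) = 8: that forces (1,3) = 9, (2,3) = 6, after which (2,2) would have to be in {1,3,5,7} for the 14 across but in {6,9} for the 23 down — contradiction. So (1,2) = 9.
(1,3) = 17 − 9 = 8 completes the 17 across.
(2,3) = 15 − 8 = 7 completes the 15 down.
(2,2) = 6: the only remaining digit allowed by both the 14 across and the 23 down.
(3,2) = 23 − 15 = 8 completes the 23 down.
(2,1) = 14 − 13 = 1 completes the 14 across.
(3,1) = 13 − 8 = 5 completes the 13 across.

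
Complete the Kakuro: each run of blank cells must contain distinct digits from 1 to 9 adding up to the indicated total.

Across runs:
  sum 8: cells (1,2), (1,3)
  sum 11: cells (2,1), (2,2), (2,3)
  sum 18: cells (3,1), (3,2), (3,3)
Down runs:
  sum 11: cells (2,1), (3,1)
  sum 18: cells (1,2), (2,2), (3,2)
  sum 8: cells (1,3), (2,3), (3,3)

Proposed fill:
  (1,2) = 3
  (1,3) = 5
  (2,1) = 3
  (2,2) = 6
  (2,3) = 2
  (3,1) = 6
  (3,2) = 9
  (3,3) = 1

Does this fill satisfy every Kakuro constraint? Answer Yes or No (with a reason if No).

No — the across run (3,1)–(3,3) sums to 16, not 18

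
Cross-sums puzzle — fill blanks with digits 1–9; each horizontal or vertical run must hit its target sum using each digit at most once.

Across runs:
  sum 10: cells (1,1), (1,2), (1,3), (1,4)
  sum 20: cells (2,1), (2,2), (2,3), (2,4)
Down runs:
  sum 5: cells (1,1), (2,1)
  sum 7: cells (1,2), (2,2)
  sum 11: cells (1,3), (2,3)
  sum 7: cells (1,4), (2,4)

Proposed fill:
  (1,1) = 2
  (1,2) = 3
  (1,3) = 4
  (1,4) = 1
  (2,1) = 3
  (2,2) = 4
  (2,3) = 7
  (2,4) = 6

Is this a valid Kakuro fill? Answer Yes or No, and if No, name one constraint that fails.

Across: 2+3+4+1=10; 3+4+7+6=20. Down: 2+3=5; 3+4=7; 4+7=11; 1+6=7. No digit repeats within any run.

Yes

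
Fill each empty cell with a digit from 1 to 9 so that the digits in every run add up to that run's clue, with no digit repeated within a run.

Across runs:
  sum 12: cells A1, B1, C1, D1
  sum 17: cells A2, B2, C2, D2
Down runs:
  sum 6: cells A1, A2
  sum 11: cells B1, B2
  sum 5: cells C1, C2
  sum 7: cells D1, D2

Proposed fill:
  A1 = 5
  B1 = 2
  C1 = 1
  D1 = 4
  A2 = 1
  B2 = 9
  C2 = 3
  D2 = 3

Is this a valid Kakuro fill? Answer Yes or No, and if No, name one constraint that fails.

No — the across run A2–D2 sums to 16, not 17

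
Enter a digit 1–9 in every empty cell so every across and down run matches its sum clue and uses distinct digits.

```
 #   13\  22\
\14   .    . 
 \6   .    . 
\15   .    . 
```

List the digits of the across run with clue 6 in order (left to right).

1, 5

The 6 across and the 22 down share only 5, so R2C2 = 5.
R2C1 = 6 − 5 = 1 completes the 6 across.
Nothing is forced directly, so branch on R1C2, whose candidates are 8 or 9. If R1C2 = 8: then R1C1 would have to be in {6} for the 14 across but in {3,4,5,7,8,9} for the 13 down — contradiction. So R1C2 = 9.
R1C1 = 14 − 9 = 5 completes the 14 across.
R3C1 = 13 − 6 = 7 completes the 13 down.
R3C2 = 15 − 7 = 8 completes the 15 across.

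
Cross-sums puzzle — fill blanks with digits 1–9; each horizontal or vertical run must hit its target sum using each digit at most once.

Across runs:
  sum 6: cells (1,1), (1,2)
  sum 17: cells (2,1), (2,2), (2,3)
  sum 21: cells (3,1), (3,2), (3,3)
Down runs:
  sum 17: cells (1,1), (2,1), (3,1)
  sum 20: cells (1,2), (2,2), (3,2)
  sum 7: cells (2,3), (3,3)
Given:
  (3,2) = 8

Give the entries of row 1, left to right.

(1,2) = 5: the only remaining digit allowed by both the 6 across and the 20 down.
(2,2) = 20 − 13 = 7 completes the 20 down.
(1,1) = 6 − 5 = 1 completes the 6 across.
Given what's placed, (2,1) must be 9 to fit the 17 across and 17 down.
(2,3) = 17 − 16 = 1 completes the 17 across.
(3,1) = 17 − 10 = 7 completes the 17 down.
(3,3) = 21 − 15 = 6 completes the 21 across.

1 5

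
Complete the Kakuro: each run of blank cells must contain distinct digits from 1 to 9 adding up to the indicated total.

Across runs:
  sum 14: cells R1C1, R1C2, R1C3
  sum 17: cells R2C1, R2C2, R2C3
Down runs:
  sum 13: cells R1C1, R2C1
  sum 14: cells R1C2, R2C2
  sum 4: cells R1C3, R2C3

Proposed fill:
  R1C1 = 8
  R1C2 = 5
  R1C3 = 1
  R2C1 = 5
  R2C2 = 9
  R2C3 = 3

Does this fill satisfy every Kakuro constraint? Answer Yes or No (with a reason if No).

Across: 8+5+1=14; 5+9+3=17. Down: 8+5=13; 5+9=14; 1+3=4. No digit repeats within any run.

Yes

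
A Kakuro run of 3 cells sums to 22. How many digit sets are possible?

3 distinct digits from 1–9 sum between 6 and 24.
Enumerating: {5,8,9}, {6,7,9}.

2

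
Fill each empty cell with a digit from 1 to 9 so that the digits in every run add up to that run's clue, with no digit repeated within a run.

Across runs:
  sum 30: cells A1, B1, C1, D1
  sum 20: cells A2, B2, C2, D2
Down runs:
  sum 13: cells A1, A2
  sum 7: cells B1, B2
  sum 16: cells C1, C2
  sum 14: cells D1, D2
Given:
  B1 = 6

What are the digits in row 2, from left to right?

4 1 9 6

30 in 4 cells must be {6,7,8,9}; 16 in 2 cells must be {7,9}.
B2 = 7 − 6 = 1 completes the 7 down.
No cell is forced outright now. C1 can only be 7 or 9 (the digits allowed by both its 30 across and its 16 down). If C1 = 9: that forces D1 = 8, C2 = 7, after which D2 would have to be in {3,4,8,9} for the 20 across but in {6} for the 14 down — contradiction. So C1 = 7.
C2 = 16 − 7 = 9 completes the 16 down.
No cell is forced outright now. D2 can only be 6 or 8 (the digits allowed by both its 20 across and its 14 down). If D2 = 8: then D1 would have to be in {8,9} for the 30 across but in {6} for the 14 down — contradiction. So D2 = 6.
D1 = 14 − 6 = 8 completes the 14 down.
A2 = 20 − 16 = 4 completes the 20 across.
A1 = 30 − 21 = 9 completes the 30 across.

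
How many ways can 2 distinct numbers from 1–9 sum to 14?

2 distinct digits from 1–9 sum between 3 and 17.
Enumerating: {5,9}, {6,8}.

2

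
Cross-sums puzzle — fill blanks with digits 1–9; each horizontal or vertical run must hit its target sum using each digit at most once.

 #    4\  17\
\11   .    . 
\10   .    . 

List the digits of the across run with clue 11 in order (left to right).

3, 8

4 in 2 cells must be {1,3}; 17 in 2 cells must be {8,9}.
The 11 across and the 4 down share only 3, so R1C1 = 3.
R1C2 = 11 − 3 = 8 completes the 11 across.
R2C1 = 4 − 3 = 1 completes the 4 down.
R2C2 = 10 − 1 = 9 completes the 10 across.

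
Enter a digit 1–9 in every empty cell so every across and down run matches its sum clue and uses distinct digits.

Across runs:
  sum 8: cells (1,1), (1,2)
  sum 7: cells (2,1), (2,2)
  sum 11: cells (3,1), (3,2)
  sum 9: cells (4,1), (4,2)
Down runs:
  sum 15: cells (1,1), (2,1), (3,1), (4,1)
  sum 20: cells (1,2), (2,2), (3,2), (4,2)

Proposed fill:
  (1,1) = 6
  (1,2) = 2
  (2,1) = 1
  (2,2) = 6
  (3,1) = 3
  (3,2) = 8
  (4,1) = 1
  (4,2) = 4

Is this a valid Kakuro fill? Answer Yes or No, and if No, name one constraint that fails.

No — the across run (4,1)–(4,2) sums to 5, not 9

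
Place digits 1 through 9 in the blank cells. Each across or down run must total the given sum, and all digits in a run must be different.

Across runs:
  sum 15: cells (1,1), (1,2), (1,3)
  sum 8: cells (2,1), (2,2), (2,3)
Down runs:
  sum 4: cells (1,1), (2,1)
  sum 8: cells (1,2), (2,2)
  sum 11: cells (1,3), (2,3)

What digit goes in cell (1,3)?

7

4 in 2 cells must be {1,3}.
Nothing is forced directly, so branch on (1,1), whose candidates are 1 or 3. If (1,1) = 1: that forces (2,1) = 3, (2,2) = 1, (2,3) = 4, after which (1,2) would have to be in {5,6,8,9} for the 15 across but in {7} for the 8 down — contradiction. So (1,1) = 3.
(2,1) = 4 − 3 = 1 completes the 4 down.
Nothing is forced directly, so branch on (1,2), whose candidates are 5 or 7. If (1,2) = 7: that forces (1,3) = 5, after which (2,2) would have to be in {2,3,4,5} for the 8 across but in {1} for the 8 down — contradiction. So (1,2) = 5.
(1,3) = 15 − 8 = 7 completes the 15 across.
(2,2) = 8 − 5 = 3 completes the 8 down.
(2,3) = 8 − 4 = 4 completes the 8 across.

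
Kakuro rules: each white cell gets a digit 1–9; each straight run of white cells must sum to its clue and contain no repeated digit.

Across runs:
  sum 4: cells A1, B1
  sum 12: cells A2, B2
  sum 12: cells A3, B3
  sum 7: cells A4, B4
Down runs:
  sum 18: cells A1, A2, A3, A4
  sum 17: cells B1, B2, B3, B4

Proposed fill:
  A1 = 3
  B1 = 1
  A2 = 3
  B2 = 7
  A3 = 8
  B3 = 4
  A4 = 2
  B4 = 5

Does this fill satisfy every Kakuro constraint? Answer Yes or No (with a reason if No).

No — the down run A1–A4 sums to 16, not 18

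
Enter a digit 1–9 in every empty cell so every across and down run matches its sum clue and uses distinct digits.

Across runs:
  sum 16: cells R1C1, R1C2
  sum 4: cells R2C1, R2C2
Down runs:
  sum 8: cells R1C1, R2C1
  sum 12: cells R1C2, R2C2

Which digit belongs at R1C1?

7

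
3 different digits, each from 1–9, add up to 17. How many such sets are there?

7

3 distinct digits from 1–9 sum between 6 and 24.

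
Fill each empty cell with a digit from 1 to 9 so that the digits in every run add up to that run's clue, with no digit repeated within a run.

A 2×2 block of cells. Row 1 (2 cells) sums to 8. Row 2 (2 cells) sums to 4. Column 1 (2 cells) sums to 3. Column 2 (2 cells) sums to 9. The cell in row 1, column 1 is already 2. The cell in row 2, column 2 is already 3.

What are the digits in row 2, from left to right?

4 in 2 cells must be {1,3}; 3 in 2 cells must be {1,2}.
(1,2) = 8 − 2 = 6 completes the 8 across.
(2,1) = 4 − 3 = 1 completes the 4 across.

1 3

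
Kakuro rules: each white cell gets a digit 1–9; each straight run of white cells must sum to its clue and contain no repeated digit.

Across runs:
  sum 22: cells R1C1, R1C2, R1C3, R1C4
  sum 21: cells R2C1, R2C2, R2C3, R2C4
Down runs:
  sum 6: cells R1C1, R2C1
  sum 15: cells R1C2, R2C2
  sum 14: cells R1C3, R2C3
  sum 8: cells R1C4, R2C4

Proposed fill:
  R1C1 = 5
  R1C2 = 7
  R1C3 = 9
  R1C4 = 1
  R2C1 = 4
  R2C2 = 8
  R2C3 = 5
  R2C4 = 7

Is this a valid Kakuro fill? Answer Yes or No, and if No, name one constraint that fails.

No — the across run R2C1–R2C4 sums to 24, not 21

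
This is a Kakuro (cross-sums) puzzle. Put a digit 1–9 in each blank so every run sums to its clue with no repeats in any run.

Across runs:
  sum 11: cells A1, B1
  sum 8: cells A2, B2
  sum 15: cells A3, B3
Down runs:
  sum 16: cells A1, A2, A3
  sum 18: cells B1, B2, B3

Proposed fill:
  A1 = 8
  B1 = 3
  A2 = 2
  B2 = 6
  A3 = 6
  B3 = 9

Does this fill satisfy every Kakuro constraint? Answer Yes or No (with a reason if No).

Yes

Across: 8+3=11; 2+6=8; 6+9=15. Down: 8+2+6=16; 3+6+9=18. No digit repeats within any run.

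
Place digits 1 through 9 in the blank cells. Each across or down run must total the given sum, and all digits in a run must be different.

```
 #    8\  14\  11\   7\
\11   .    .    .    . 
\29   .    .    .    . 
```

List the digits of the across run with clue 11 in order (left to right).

1 5 3 2

11 in 4 cells must be {1,2,3,5}; 29 in 4 cells must be {5,7,8,9}.
Only 5 fits R1C2 under both its across sum 11 and down sum 14.
R2C2 = 14 − 5 = 9 completes the 14 down.
Given what's placed, R2C4 must be 5 to fit the 29 across and 7 down.
R1C4 = 7 − 5 = 2 completes the 7 down.
R2C1 = 7: the only remaining digit allowed by both the 29 across and the 8 down.
R2C3 = 29 − 21 = 8 completes the 29 across.
R1C1 = 8 − 7 = 1 completes the 8 down.
R1C3 = 11 − 8 = 3 completes the 11 across.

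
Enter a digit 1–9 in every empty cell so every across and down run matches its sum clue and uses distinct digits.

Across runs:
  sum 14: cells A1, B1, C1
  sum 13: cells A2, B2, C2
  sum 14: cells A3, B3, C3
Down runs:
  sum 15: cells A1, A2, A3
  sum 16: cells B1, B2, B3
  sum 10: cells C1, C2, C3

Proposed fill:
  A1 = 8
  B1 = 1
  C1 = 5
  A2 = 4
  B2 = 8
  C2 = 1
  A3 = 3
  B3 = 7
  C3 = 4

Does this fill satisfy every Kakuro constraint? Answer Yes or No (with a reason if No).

Across: 8+1+5=14; 4+8+1=13; 3+7+4=14. Down: 8+4+3=15; 1+8+7=16; 5+1+4=10. No digit repeats within any run.

Yes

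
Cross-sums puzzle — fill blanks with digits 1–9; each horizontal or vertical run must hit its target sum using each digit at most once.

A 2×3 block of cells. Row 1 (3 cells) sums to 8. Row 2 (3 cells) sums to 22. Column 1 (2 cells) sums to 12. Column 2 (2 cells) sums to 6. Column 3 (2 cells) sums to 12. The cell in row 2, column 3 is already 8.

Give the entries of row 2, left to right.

9, 5, 8

(1,3) = 12 − 8 = 4 completes the 12 down.
(2,2) = 5: the only remaining digit allowed by both the 22 across and the 6 down.
Given what's placed, (1,1) must be 3 to fit the 8 across and 12 down.
(1,2) = 8 − 7 = 1 completes the 8 across.
(2,1) = 22 − 13 = 9 completes the 22 across.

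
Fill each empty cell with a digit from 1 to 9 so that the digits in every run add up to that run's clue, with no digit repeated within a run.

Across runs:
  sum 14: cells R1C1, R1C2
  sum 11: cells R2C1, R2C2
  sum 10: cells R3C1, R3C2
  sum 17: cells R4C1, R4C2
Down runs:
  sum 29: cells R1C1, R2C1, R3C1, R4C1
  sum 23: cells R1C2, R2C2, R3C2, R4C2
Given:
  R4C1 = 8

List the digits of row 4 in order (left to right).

17 in 2 cells must be {8,9}; 29 in 4 cells must be {5,7,8,9}.
R4C2 = 17 − 8 = 9 completes the 17 across.
No cell is forced outright now. R1C1 can only be 5 or 9 (the digits allowed by both its 14 across and its 29 down). If R1C1 = 5: then R1C2 would have to be in {9} for the 14 across but in {1,2,3,4,5,6,7,8} for the 23 down — contradiction. So R1C1 = 9.
R1C2 = 14 − 9 = 5 completes the 14 across.
Given what's placed, R3C1 must be 7 to fit the 10 across and 29 down.
R3C2 = 10 − 7 = 3 completes the 10 across.
R2C1 = 29 − 24 = 5 completes the 29 down.
R2C2 = 11 − 5 = 6 completes the 11 across.

8 9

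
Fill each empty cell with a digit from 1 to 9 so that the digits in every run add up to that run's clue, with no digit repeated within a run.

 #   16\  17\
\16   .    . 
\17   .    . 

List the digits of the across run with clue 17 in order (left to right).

9 8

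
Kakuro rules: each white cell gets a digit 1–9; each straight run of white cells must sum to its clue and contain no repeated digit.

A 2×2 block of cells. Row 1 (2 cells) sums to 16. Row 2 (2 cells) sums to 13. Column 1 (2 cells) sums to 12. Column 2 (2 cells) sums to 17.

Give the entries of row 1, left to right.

7 9

16 in 2 cells must be {7,9}; 17 in 2 cells must be {8,9}.
The 16 across and the 17 down share only 9, so (1,2) = 9.
(2,2) = 17 − 9 = 8 completes the 17 down.
(1,1) = 16 − 9 = 7 completes the 16 across.
(2,1) = 13 − 8 = 5 completes the 13 across.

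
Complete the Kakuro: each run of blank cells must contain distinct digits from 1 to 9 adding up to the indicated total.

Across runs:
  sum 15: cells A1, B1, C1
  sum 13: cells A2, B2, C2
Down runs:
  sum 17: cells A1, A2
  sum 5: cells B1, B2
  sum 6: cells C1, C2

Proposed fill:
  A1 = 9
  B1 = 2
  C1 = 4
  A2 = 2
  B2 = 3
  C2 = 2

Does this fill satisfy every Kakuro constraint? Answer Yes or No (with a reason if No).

No — the across run A2–C2 sums to 7, not 13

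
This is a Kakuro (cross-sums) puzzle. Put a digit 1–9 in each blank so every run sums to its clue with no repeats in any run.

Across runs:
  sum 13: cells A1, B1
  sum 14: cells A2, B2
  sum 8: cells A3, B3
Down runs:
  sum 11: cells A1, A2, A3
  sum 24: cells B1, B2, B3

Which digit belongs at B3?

7

24 in 3 cells must be {7,8,9}.
The 8 across and the 24 down share only 7, so B3 = 7.
A3 = 8 − 7 = 1 completes the 8 across.
Nothing is forced directly, so branch on B1, whose candidates are 8 or 9. If B1 = 8: then A1 would have to be in {5} for the 13 across but in {2,3,4,6,7,8} for the 11 down — contradiction. So B1 = 9.
A1 = 13 − 9 = 4 completes the 13 across.
A2 = 11 − 5 = 6 completes the 11 down.
B2 = 14 − 6 = 8 completes the 14 across.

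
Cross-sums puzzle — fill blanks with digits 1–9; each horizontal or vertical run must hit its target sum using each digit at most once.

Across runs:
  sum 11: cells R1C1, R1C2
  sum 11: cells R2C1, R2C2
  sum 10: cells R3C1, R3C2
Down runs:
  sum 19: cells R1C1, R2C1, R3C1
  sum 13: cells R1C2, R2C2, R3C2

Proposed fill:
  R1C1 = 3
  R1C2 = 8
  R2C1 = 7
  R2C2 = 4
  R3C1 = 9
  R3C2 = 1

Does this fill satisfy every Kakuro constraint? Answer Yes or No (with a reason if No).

Across: 3+8=11; 7+4=11; 9+1=10. Down: 3+7+9=19; 8+4+1=13. No digit repeats within any run.

Yes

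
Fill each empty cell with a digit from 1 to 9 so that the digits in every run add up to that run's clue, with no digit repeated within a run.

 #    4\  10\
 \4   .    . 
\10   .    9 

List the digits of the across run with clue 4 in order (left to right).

4 in 2 cells must be {1,3}.
R1C2 = 10 − 9 = 1 completes the 10 down.
R2C1 = 10 − 9 = 1 completes the 10 across.
R1C1 = 4 − 1 = 3 completes the 4 across.

3, 1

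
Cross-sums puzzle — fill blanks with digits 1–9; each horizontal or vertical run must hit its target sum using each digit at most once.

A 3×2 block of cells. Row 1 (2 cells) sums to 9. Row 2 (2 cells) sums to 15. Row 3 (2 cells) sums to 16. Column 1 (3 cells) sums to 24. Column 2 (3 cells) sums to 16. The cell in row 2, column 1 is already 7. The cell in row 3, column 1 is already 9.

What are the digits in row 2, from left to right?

7, 8

16 in 2 cells must be {7,9}; 24 in 3 cells must be {7,8,9}.
(1,1) = 24 − 16 = 8 completes the 24 down.
(1,2) = 9 − 8 = 1 completes the 9 across.
(2,2) = 15 − 7 = 8 completes the 15 across.
(3,2) = 16 − 9 = 7 completes the 16 across.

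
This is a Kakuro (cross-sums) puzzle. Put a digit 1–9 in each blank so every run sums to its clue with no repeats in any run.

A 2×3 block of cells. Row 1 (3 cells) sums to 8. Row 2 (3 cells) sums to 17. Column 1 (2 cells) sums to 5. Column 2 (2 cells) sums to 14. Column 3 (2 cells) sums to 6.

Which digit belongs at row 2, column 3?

5

The 8 across and the 14 down share only 5, so (1,2) = 5.
(2,2) = 14 − 5 = 9 completes the 14 down.
Nothing is forced directly, so branch on (1,1), whose candidates are 1 or 2. If (1,1) = 1: that forces (1,3) = 2, after which (2,1) would have to be in {1,2,3,5,6,7} for the 17 across but in {4} for the 5 down — contradiction. So (1,1) = 2.
(1,3) = 8 − 7 = 1 completes the 8 across.
(2,1) = 5 − 2 = 3 completes the 5 down.
(2,3) = 17 − 12 = 5 completes the 17 across.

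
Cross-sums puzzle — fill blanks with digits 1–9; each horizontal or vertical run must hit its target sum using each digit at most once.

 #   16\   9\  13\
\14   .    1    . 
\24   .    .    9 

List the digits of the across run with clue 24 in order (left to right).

24 in 3 cells must be {7,8,9}; 16 in 2 cells must be {7,9}.
R1C3 = 13 − 9 = 4 completes the 13 down.
R2C1 = 7: the only remaining digit allowed by both the 24 across and the 16 down.
R2C2 = 24 − 16 = 8 completes the 24 across.
R1C1 = 14 − 5 = 9 completes the 14 across.

7 8 9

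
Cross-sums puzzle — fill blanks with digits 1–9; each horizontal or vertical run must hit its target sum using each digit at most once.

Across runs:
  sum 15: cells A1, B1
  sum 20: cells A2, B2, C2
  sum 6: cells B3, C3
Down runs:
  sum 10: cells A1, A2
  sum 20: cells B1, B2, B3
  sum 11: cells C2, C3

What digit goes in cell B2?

7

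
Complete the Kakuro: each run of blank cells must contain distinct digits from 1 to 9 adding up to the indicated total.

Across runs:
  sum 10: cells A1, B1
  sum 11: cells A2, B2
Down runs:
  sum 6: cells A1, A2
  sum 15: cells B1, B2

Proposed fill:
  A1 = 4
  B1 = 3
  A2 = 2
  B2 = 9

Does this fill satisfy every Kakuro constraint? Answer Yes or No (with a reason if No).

No — the down run B1–B2 sums to 12, not 15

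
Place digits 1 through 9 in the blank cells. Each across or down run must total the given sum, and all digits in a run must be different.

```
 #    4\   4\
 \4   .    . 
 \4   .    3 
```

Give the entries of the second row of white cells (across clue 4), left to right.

1, 3

4 in 2 cells must be {1,3}.
R1C2 = 4 − 3 = 1 completes the 4 down.
R2C1 = 4 − 3 = 1 completes the 4 across.
R1C1 = 4 − 1 = 3 completes the 4 across.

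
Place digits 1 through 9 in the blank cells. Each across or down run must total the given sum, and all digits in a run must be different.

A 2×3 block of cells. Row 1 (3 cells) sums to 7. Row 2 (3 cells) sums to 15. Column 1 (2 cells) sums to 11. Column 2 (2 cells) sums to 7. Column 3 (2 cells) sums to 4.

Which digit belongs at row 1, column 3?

1

7 in 3 cells must be {1,2,4}; 4 in 2 cells must be {1,3}.
The 7 across and the 4 down share only 1, so (1,3) = 1.
(2,3) = 4 − 1 = 3 completes the 4 down.
Nothing is forced directly, so branch on (2,2), whose candidates are 4 or 5. If (2,2) = 4: then (1,2) would have to be in {2,4} for the 7 across but in {3} for the 7 down — contradiction. So (2,2) = 5.
(1,2) = 7 − 5 = 2 completes the 7 down.
(2,1) = 15 − 8 = 7 completes the 15 across.
(1,1) = 7 − 3 = 4 completes the 7 across.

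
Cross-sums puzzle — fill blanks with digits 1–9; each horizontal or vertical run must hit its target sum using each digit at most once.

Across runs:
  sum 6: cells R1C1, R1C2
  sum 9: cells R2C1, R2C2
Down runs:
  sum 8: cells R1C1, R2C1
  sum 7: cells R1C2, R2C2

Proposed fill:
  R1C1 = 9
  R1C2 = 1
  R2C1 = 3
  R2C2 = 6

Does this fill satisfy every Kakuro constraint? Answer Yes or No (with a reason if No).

No — the down run R1C1–R2C1 sums to 12, not 8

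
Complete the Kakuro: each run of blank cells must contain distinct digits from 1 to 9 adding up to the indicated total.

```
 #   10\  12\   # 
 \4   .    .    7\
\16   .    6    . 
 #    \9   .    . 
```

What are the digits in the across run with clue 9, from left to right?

4 in 2 cells must be {1,3}.
R1C2 = 1: the only remaining digit allowed by both the 4 across and the 12 down.
R3C2 = 12 − 7 = 5 completes the 12 down.
R3C3 = 9 − 5 = 4 completes the 9 across.
R1C1 = 4 − 1 = 3 completes the 4 across.
R2C1 = 10 − 3 = 7 completes the 10 down.
R2C3 = 16 − 13 = 3 completes the 16 across.

5 4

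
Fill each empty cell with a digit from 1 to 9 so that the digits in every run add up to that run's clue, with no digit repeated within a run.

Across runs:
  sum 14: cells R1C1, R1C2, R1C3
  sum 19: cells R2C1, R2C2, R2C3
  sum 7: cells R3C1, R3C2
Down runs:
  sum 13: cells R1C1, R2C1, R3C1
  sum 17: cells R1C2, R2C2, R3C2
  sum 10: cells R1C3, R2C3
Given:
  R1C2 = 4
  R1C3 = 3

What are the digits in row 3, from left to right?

R1C1 = 14 − 7 = 7 completes the 14 across.
R2C3 = 10 − 3 = 7 completes the 10 down.
R2C1 = 4: the only remaining digit allowed by both the 19 across and the 13 down.
R2C2 = 19 − 11 = 8 completes the 19 across.
R3C1 = 13 − 11 = 2 completes the 13 down.
R3C2 = 7 − 2 = 5 completes the 7 across.

2, 5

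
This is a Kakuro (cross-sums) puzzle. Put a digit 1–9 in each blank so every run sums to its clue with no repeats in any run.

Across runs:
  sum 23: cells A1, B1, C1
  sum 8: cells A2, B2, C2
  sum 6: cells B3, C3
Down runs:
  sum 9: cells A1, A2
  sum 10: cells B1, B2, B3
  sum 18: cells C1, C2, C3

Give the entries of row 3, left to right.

1 5

23 in 3 cells must be {6,8,9}.
Only 6 fits B1 under both its across sum 23 and down sum 10.
Given what's placed, B3 must be 1 to fit the 6 across and 10 down.
C3 = 6 − 1 = 5 completes the 6 across.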